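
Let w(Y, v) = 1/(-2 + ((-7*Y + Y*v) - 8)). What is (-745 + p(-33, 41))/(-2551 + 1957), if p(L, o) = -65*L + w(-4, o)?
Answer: -22711/9636 ≈ -2.3569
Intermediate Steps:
w(Y, v) = 1/(-10 - 7*Y + Y*v) (w(Y, v) = 1/(-2 + (-8 - 7*Y + Y*v)) = 1/(-10 - 7*Y + Y*v))
p(L, o) = 1/(18 - 4*o) - 65*L (p(L, o) = -65*L + 1/(-10 - 7*(-4) - 4*o) = -65*L + 1/(-10 + 28 - 4*o) = -65*L + 1/(18 - 4*o) = 1/(18 - 4*o) - 65*L)
(-745 + p(-33, 41))/(-2551 + 1957) = (-745 + (-1 + 1170*(-33) - 260*(-33)*41)/(2*(-9 + 2*41)))/(-2551 + 1957) = (-745 + (-1 - 38610 + 351780)/(2*(-9 + 82)))/(-594) = (-745 + (½)*313169/73)*(-1/594) = (-745 + (½)*(1/73)*313169)*(-1/594) = (-745 + 313169/146)*(-1/594) = (204399/146)*(-1/594) = -22711/9636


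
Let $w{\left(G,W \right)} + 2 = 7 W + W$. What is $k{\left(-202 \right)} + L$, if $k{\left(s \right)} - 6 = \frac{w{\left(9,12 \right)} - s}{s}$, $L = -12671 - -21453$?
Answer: $\frac{887440}{101} \approx 8786.5$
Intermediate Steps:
$L = 8782$ ($L = -12671 + 21453 = 8782$)
$w{\left(G,W \right)} = -2 + 8 W$ ($w{\left(G,W \right)} = -2 + \left(7 W + W\right) = -2 + 8 W$)
$k{\left(s \right)} = 6 + \frac{94 - s}{s}$ ($k{\left(s \right)} = 6 + \frac{\left(-2 + 8 \cdot 12\right) - s}{s} = 6 + \frac{\left(-2 + 96\right) - s}{s} = 6 + \frac{94 - s}{s}$)
$k{\left(-202 \right)} + L = \left(5 + \frac{94}{-202}\right) + 8782 = \left(5 + 94 \left(- \frac{1}{202}\right)\right) + 8782 = \left(5 - \frac{47}{101}\right) + 8782 = \frac{458}{101} + 8782 = \frac{887440}{101}$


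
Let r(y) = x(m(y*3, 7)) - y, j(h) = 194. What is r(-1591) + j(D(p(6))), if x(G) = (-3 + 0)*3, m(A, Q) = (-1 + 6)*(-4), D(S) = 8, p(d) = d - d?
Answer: 1776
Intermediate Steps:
p(d) = 0
m(A, Q) = -20 (m(A, Q) = 5*(-4) = -20)
x(G) = -9 (x(G) = -3*3 = -9)
r(y) = -9 - y
r(-1591) + j(D(p(6))) = (-9 - 1*(-1591)) + 194 = (-9 + 1591) + 194 = 1582 + 194 = 1776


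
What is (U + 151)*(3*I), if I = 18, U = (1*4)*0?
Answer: 8154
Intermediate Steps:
U = 0 (U = 4*0 = 0)
(U + 151)*(3*I) = (0 + 151)*(3*18) = 151*54 = 8154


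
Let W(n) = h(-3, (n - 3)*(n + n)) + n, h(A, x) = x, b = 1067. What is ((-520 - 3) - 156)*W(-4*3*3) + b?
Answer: -1881121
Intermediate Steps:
W(n) = n + 2*n*(-3 + n) (W(n) = (n - 3)*(n + n) + n = (-3 + n)*(2*n) + n = 2*n*(-3 + n) + n = n + 2*n*(-3 + n))
((-520 - 3) - 156)*W(-4*3*3) + b = ((-520 - 3) - 156)*((-4*3*3)*(-5 + 2*(-4*3*3))) + 1067 = (-523 - 156)*((-12*3)*(-5 + 2*(-12*3))) + 1067 = -(-24444)*(-5 + 2*(-36)) + 1067 = -(-24444)*(-5 - 72) + 1067 = -(-24444)*(-77) + 1067 = -679*2772 + 1067 = -1882188 + 1067 = -1881121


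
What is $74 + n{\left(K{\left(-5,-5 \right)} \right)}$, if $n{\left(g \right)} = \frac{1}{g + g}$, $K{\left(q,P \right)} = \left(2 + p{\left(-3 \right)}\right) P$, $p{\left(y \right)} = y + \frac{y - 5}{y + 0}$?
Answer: $\frac{3697}{50} \approx 73.94$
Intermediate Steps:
$p{\left(y \right)} = y + \frac{-5 + y}{y}$
$K{\left(q,P \right)} = \frac{5 P}{3}$ ($K{\left(q,P \right)} = \left(2 - \left(2 - \frac{5}{3}\right)\right) P = \left(2 - \frac{1}{3}\right) P = \frac{5 P}{3}$)
$n{\left(g \right)} = \frac{1}{2 g}$
$74 + n{\left(K{\left(-5,-5 \right)} \right)} = 74 + \frac{1}{2 \cdot \frac{5}{3} \left(-5\right)} = 74 + \frac{1}{2 \left(- \frac{25}{3}\right)} = 74 + \frac{1}{2} \left(- \frac{3}{25}\right) = 74 - \frac{3}{50} = \frac{3697}{50}$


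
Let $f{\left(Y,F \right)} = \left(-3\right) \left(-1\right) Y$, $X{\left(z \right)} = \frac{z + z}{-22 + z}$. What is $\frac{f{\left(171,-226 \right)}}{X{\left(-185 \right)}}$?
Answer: $\frac{106191}{370} \approx 287.0$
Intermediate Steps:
$X{\left(z \right)} = \frac{2 z}{-22 + z}$
$f{\left(Y,F \right)} = 3 Y$
$\frac{f{\left(171,-226 \right)}}{X{\left(-185 \right)}} = \frac{3 \cdot 171}{2 \left(-185\right) \frac{1}{-22 - 185}} = \frac{513}{2 \left(-185\right) \frac{1}{-207}} = \frac{513}{2 \left(-185\right) \left(- \frac{1}{207}\right)} = \frac{513}{\frac{370}{207}} = 513 \cdot \frac{207}{370} = \frac{106191}{370}$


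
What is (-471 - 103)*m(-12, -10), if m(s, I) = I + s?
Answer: 12628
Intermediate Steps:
(-471 - 103)*m(-12, -10) = (-471 - 103)*(-10 - 12) = -574*(-22) = 12628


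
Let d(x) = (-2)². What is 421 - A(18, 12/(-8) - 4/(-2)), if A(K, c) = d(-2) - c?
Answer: 835/2 ≈ 417.50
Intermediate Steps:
d(x) = 4
A(K, c) = 4 - c
421 - A(18, 12/(-8) - 4/(-2)) = 421 - (4 - (12/(-8) - 4/(-2))) = 421 - (4 - (12*(-⅛) - 4*(-½))) = 421 - (4 - (-3/2 + 2)) = 421 - (4 - 1*½) = 421 - (4 - ½) = 421 - 1*7/2 = 421 - 7/2 = 835/2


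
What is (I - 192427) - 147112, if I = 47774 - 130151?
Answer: -421916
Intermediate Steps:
I = -82377
(I - 192427) - 147112 = (-82377 - 192427) - 147112 = -274804 - 147112 = -421916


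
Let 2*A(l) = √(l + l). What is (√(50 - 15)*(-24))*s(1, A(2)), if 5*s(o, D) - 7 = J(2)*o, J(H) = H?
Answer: -216*√35/5 ≈ -255.57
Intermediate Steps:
A(l) = √2*√l/2 (A(l) = √(l + l)/2 = √(2*l)/2 = (√2*√l)/2 = √2*√l/2)
s(o, D) = 7/5 + 2*o/5 (s(o, D) = 7/5 + (2*o)/5 = 7/5 + 2*o/5)
(√(50 - 15)*(-24))*s(1, A(2)) = (√(50 - 15)*(-24))*(7/5 + (⅖)*1) = (√35*(-24))*(7/5 + ⅖) = -24*√35*(9/5) = -216*√35/5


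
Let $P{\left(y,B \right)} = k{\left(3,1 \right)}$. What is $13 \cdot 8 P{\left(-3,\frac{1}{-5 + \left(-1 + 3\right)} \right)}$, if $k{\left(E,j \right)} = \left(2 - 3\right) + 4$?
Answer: $312$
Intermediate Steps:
$k{\left(E,j \right)} = 3$ ($k{\left(E,j \right)} = -1 + 4 = 3$)
$P{\left(y,B \right)} = 3$
$13 \cdot 8 P{\left(-3,\frac{1}{-5 + \left(-1 + 3\right)} \right)} = 13 \cdot 8 \cdot 3 = 104 \cdot 3 = 312$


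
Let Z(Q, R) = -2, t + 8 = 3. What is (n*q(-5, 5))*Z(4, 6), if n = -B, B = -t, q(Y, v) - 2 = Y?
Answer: -30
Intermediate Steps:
t = -5 (t = -8 + 3 = -5)
q(Y, v) = 2 + Y
B = 5 (B = -1*(-5) = 5)
n = -5 (n = -1*5 = -5)
(n*q(-5, 5))*Z(4, 6) = -5*(2 - 5)*(-2) = -5*(-3)*(-2) = 15*(-2) = -30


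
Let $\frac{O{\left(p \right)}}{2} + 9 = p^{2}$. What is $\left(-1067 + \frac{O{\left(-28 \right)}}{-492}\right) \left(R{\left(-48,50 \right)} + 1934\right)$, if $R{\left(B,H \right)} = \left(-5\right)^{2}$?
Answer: $- \frac{171906821}{82} \approx -2.0964 \cdot 10^{6}$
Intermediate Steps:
$R{\left(B,H \right)} = 25$
$O{\left(p \right)} = -18 + 2 p^{2}$
$\left(-1067 + \frac{O{\left(-28 \right)}}{-492}\right) \left(R{\left(-48,50 \right)} + 1934\right) = \left(-1067 + \frac{-18 + 2 \left(-28\right)^{2}}{-492}\right) \left(25 + 1934\right) = \left(-1067 + \left(-18 + 2 \cdot 784\right) \left(- \frac{1}{492}\right)\right) 1959 = \left(-1067 + \left(-18 + 1568\right) \left(- \frac{1}{492}\right)\right) 1959 = \left(-1067 + 1550 \left(- \frac{1}{492}\right)\right) 1959 = \left(-1067 - \frac{775}{246}\right) 1959 = \left(- \frac{263257}{246}\right) 1959 = - \frac{171906821}{82}$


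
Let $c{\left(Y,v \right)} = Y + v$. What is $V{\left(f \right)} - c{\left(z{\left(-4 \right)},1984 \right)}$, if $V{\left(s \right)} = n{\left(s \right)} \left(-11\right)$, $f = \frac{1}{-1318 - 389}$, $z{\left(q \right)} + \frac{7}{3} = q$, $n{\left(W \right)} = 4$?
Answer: $- \frac{6065}{3} \approx -2021.7$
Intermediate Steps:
$z{\left(q \right)} = - \frac{7}{3} + q$
$f = - \frac{1}{1707}$ ($f = \frac{1}{-1707} = - \frac{1}{1707} \approx -0.00058582$)
$V{\left(s \right)} = -44$ ($V{\left(s \right)} = 4 \left(-11\right) = -44$)
$V{\left(f \right)} - c{\left(z{\left(-4 \right)},1984 \right)} = -44 - \left(\left(- \frac{7}{3} - 4\right) + 1984\right) = -44 - \left(- \frac{19}{3} + 1984\right) = -44 - \frac{5933}{3} = - \frac{6065}{3}$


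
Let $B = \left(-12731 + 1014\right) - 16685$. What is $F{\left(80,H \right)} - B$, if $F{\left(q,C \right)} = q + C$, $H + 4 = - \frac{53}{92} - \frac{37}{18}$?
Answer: $\frac{23577605}{828} \approx 28475.0$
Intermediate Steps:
$B = -28402$ ($B = -11717 - 16685 = -28402$)
$H = - \frac{5491}{828}$ ($H = -4 - \left(\frac{37}{18} + \frac{53}{92}\right) = -4 - \frac{2179}{828} = - \frac{5491}{828} \approx -6.6316$)
$F{\left(q,C \right)} = C + q$
$F{\left(80,H \right)} - B = \left(- \frac{5491}{828} + 80\right) - -28402 = \frac{60749}{828} + 28402 = \frac{23577605}{828}$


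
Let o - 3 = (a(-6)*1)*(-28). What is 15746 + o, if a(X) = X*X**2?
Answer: 21797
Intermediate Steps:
a(X) = X**3
o = 6051 (o = 3 + ((-6)**3*1)*(-28) = 3 - 216*1*(-28) = 3 - 216*(-28) = 3 + 6048 = 6051)
15746 + o = 15746 + 6051 = 21797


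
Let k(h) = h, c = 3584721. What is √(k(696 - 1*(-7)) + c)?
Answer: 4*√224089 ≈ 1893.5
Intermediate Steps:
√(k(696 - 1*(-7)) + c) = √((696 - 1*(-7)) + 3584721) = √((696 + 7) + 3584721) = √(703 + 3584721) = √3585424 = 4*√224089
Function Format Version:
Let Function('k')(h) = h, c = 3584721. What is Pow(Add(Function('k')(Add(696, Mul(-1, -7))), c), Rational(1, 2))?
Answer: Mul(4, Pow(224089, Rational(1, 2))) ≈ 1893.5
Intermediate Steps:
Pow(Add(Function('k')(Add(696, Mul(-1, -7))), c), Rational(1, 2)) = Pow(Add(Add(696, Mul(-1, -7)), 3584721), Rational(1, 2)) = Pow(Add(Add(696, 7), 3584721), Rational(1, 2)) = Pow(Add(703, 3584721), Rational(1, 2)) = Pow(3585424, Rational(1, 2)) = Mul(4, Pow(224089, Rational(1, 2)))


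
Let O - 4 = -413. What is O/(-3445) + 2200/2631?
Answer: 8655079/9063795 ≈ 0.95491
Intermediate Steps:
O = -409 (O = 4 - 413 = -409)
O/(-3445) + 2200/2631 = -409/(-3445) + 2200/2631 = -409*(-1/3445) + 2200*(1/2631) = 409/3445 + 2200/2631 = 8655079/9063795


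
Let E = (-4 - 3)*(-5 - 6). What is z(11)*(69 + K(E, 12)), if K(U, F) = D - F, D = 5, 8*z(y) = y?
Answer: 341/4 ≈ 85.250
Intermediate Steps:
z(y) = y/8
E = 77 (E = -7*(-11) = 77)
K(U, F) = 5 - F
z(11)*(69 + K(E, 12)) = ((⅛)*11)*(69 + (5 - 1*12)) = 11*(69 + (5 - 12))/8 = 11*(69 - 7)/8 = (11/8)*62 = 341/4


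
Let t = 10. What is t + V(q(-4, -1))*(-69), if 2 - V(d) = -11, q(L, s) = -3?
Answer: -887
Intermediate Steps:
V(d) = 13 (V(d) = 2 - 1*(-11) = 2 + 11 = 13)
t + V(q(-4, -1))*(-69) = 10 + 13*(-69) = 10 - 897 = -887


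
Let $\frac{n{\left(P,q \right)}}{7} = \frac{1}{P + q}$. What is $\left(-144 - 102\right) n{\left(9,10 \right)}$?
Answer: $- \frac{1722}{19} \approx -90.632$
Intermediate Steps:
$n{\left(P,q \right)} = \frac{7}{P + q}$
$\left(-144 - 102\right) n{\left(9,10 \right)} = \left(-144 - 102\right) \frac{7}{9 + 10} = - 246 \cdot \frac{7}{19} = - 246 \cdot 7 \cdot \frac{1}{19} = \left(-246\right) \frac{7}{19} = - \frac{1722}{19}$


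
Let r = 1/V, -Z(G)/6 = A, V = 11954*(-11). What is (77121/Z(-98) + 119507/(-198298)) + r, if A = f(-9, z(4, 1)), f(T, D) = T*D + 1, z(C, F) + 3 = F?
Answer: -8827725132837/13037498606 ≈ -677.10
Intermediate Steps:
V = -131494
z(C, F) = -3 + F
f(T, D) = 1 + D*T (f(T, D) = D*T + 1 = 1 + D*T)
A = 19 (A = 1 + (-3 + 1)*(-9) = 1 - 2*(-9) = 1 + 18 = 19)
Z(G) = -114 (Z(G) = -6*19 = -114)
r = -1/131494 (r = 1/(-131494) = -1/131494 ≈ -7.6049e-6)
(77121/Z(-98) + 119507/(-198298)) + r = (77121/(-114) + 119507/(-198298)) - 1/131494 = (77121*(-1/114) + 119507*(-1/198298)) - 1/131494 = (-1353/2 - 119507/198298) - 1/131494 = -67134052/99149 - 1/131494 = -8827725132837/13037498606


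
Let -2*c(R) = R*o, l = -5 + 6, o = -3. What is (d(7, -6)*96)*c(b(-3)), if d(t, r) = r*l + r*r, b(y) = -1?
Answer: -4320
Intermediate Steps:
l = 1
c(R) = 3*R/2 (c(R) = -R*(-3)/2 = -(-3)*R/2 = 3*R/2)
d(t, r) = r + r² (d(t, r) = r*1 + r*r = r + r²)
(d(7, -6)*96)*c(b(-3)) = (-6*(1 - 6)*96)*((3/2)*(-1)) = (-6*(-5)*96)*(-3/2) = (30*96)*(-3/2) = 2880*(-3/2) = -4320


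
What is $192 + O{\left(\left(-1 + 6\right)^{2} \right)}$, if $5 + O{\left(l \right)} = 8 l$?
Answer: $387$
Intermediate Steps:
$O{\left(l \right)} = -5 + 8 l$
$192 + O{\left(\left(-1 + 6\right)^{2} \right)} = 192 - \left(5 - 8 \left(-1 + 6\right)^{2}\right) = 192 - \left(5 - 8 \cdot 5^{2}\right) = 192 + \left(-5 + 8 \cdot 25\right) = 192 + \left(-5 + 200\right) = 192 + 195 = 387$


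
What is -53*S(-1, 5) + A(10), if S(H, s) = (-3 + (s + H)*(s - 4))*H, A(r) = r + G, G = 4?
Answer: 67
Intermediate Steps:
A(r) = 4 + r (A(r) = r + 4 = 4 + r)
S(H, s) = H*(-3 + (-4 + s)*(H + s)) (S(H, s) = (-3 + (H + s)*(-4 + s))*H = (-3 + (-4 + s)*(H + s))*H = H*(-3 + (-4 + s)*(H + s)))
-53*S(-1, 5) + A(10) = -(-53)*(-3 + 5² - 4*(-1) - 4*5 - 1*5) + (4 + 10) = -(-53)*(-3 + 25 + 4 - 20 - 5) + 14 = -(-53) + 14 = -53*(-1) + 14 = 53 + 14 = 67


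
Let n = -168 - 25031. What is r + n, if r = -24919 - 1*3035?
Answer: -53153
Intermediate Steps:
n = -25199
r = -27954 (r = -24919 - 3035 = -27954)
r + n = -27954 - 25199 = -53153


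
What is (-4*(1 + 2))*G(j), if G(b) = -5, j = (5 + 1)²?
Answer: 60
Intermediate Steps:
j = 36 (j = 6² = 36)
(-4*(1 + 2))*G(j) = -4*(1 + 2)*(-5) = -4*3*(-5) = -12*(-5) = 60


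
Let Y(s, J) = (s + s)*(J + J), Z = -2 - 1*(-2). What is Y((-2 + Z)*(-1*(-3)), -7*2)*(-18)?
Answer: -6048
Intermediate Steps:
Z = 0 (Z = -2 + 2 = 0)
Y(s, J) = 4*J*s (Y(s, J) = (2*s)*(2*J) = 4*J*s)
Y((-2 + Z)*(-1*(-3)), -7*2)*(-18) = (4*(-7*2)*((-2 + 0)*(-1*(-3))))*(-18) = (4*(-14)*(-2*3))*(-18) = (4*(-14)*(-6))*(-18) = 336*(-18) = -6048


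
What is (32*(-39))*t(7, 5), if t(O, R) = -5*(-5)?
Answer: -31200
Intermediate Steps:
t(O, R) = 25
(32*(-39))*t(7, 5) = (32*(-39))*25 = -1248*25 = -31200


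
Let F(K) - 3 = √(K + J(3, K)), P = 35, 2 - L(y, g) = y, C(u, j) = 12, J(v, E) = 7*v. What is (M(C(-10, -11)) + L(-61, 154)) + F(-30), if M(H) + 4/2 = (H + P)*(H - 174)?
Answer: -7550 + 3*I ≈ -7550.0 + 3.0*I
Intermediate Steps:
L(y, g) = 2 - y
M(H) = -2 + (-174 + H)*(35 + H) (M(H) = -2 + (H + 35)*(H - 174) = -2 + (35 + H)*(-174 + H) = -2 + (-174 + H)*(35 + H))
F(K) = 3 + √(21 + K) (F(K) = 3 + √(K + 7*3) = 3 + √(K + 21) = 3 + √(21 + K))
(M(C(-10, -11)) + L(-61, 154)) + F(-30) = ((-6092 + 12² - 139*12) + (2 - 1*(-61))) + (3 + √(21 - 30)) = ((-6092 + 144 - 1668) + (2 + 61)) + (3 + √(-9)) = (-7616 + 63) + (3 + 3*I) = -7553 + (3 + 3*I) = -7550 + 3*I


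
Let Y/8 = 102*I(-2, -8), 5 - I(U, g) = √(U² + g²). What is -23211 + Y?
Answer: -19131 - 1632*√17 ≈ -25860.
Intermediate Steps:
I(U, g) = 5 - √(U² + g²)
Y = 4080 - 1632*√17 (Y = 8*(102*(5 - √((-2)² + (-8)²))) = 8*(102*(5 - √(4 + 64))) = 8*(102*(5 - √68)) = 8*(102*(5 - 2*√17)) = 8*(510 - 204*√17) = 4080 - 1632*√17 ≈ -2648.9)
-23211 + Y = -23211 + (4080 - 1632*√17) = -19131 - 1632*√17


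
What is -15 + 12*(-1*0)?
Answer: -15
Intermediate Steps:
-15 + 12*(-1*0) = -15 + 12*0 = -15 + 0 = -15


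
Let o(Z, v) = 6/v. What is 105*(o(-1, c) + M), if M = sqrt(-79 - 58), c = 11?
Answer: 630/11 + 105*I*sqrt(137) ≈ 57.273 + 1229.0*I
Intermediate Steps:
M = I*sqrt(137) (M = sqrt(-137) = I*sqrt(137) ≈ 11.705*I)
105*(o(-1, c) + M) = 105*(6/11 + I*sqrt(137)) = 630/11 + 105*I*sqrt(137)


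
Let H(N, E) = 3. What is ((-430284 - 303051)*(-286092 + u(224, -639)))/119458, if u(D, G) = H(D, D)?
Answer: 209799076815/119458 ≈ 1.7563e+6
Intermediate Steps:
u(D, G) = 3
((-430284 - 303051)*(-286092 + u(224, -639)))/119458 = ((-430284 - 303051)*(-286092 + 3))/119458 = -733335*(-286089)*(1/119458) = 209799076815*(1/119458) = 209799076815/119458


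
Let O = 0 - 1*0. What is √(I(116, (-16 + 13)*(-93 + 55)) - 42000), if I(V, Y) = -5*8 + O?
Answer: 2*I*√10510 ≈ 205.04*I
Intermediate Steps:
O = 0 (O = 0 + 0 = 0)
I(V, Y) = -40 (I(V, Y) = -5*8 + 0 = -40 + 0 = -40)
√(I(116, (-16 + 13)*(-93 + 55)) - 42000) = √(-40 - 42000) = √(-42040) = 2*I*√10510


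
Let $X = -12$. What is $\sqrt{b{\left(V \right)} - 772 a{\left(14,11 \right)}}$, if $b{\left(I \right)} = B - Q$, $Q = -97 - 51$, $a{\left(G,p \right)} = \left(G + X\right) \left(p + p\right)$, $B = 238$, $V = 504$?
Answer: $i \sqrt{33582} \approx 183.25 i$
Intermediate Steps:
$a{\left(G,p \right)} = 2 p \left(-12 + G\right)$ ($a{\left(G,p \right)} = \left(G - 12\right) \left(p + p\right) = \left(-12 + G\right) 2 p = 2 p \left(-12 + G\right)$)
$Q = -148$ ($Q = -97 - 51 = -148$)
$b{\left(I \right)} = 386$ ($b{\left(I \right)} = 238 - -148 = 238 + 148 = 386$)
$\sqrt{b{\left(V \right)} - 772 a{\left(14,11 \right)}} = \sqrt{386 - 772 \cdot 2 \cdot 11 \left(-12 + 14\right)} = \sqrt{386 - 772 \cdot 2 \cdot 11 \cdot 2} = \sqrt{386 - 33968} = \sqrt{-33582} = i \sqrt{33582}$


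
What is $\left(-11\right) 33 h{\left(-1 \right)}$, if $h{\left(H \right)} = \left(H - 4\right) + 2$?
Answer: $1089$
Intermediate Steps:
$h{\left(H \right)} = -2 + H$ ($h{\left(H \right)} = \left(-4 + H\right) + 2 = -2 + H$)
$\left(-11\right) 33 h{\left(-1 \right)} = \left(-11\right) 33 \left(-2 - 1\right) = \left(-363\right) \left(-3\right) = 1089$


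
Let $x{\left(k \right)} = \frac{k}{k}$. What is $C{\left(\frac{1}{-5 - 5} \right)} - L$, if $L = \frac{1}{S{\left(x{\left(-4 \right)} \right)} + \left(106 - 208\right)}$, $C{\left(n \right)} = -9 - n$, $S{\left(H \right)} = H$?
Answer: $- \frac{8979}{1010} \approx -8.8901$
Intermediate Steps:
$x{\left(k \right)} = 1$
$L = - \frac{1}{101}$ ($L = \frac{1}{1 + \left(106 - 208\right)} = \frac{1}{1 - 102} = \frac{1}{-101} = - \frac{1}{101} \approx -0.009901$)
$C{\left(\frac{1}{-5 - 5} \right)} - L = \left(-9 - \frac{1}{-5 - 5}\right) - - \frac{1}{101} = \left(-9 - \frac{1}{-10}\right) + \frac{1}{101} = \left(-9 - - \frac{1}{10}\right) + \frac{1}{101} = \left(-9 + \frac{1}{10}\right) + \frac{1}{101} = - \frac{89}{10} + \frac{1}{101} = - \frac{8979}{1010}$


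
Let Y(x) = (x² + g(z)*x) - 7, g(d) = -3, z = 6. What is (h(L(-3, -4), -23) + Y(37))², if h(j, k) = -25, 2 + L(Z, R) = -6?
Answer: 1503076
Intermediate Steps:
L(Z, R) = -8 (L(Z, R) = -2 - 6 = -8)
Y(x) = -7 + x² - 3*x (Y(x) = (x² - 3*x) - 7 = -7 + x² - 3*x)
(h(L(-3, -4), -23) + Y(37))² = (-25 + (-7 + 37² - 3*37))² = (-25 + (-7 + 1369 - 111))² = (-25 + 1251)² = 1226² = 1503076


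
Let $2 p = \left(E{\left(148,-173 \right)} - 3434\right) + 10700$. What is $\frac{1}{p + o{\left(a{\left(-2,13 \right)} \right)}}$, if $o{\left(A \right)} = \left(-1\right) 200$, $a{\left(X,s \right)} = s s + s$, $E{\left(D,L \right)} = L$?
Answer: $\frac{2}{6693} \approx 0.00029882$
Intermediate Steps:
$a{\left(X,s \right)} = s + s^{2}$ ($a{\left(X,s \right)} = s^{2} + s = s + s^{2}$)
$p = \frac{7093}{2}$ ($p = \frac{\left(-173 - 3434\right) + 10700}{2} = \frac{-3607 + 10700}{2} = \frac{1}{2} \cdot 7093 = \frac{7093}{2} \approx 3546.5$)
$o{\left(A \right)} = -200$
$\frac{1}{p + o{\left(a{\left(-2,13 \right)} \right)}} = \frac{1}{\frac{7093}{2} - 200} = \frac{1}{\frac{6693}{2}} = \frac{2}{6693}$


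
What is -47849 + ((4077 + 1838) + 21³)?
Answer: -32673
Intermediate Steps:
-47849 + ((4077 + 1838) + 21³) = -47849 + (5915 + 9261) = -47849 + 15176 = -32673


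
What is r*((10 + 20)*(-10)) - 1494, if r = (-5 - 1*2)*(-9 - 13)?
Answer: -47694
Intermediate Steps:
r = 154 (r = (-5 - 2)*(-22) = -7*(-22) = 154)
r*((10 + 20)*(-10)) - 1494 = 154*((10 + 20)*(-10)) - 1494 = 154*(30*(-10)) - 1494 = 154*(-300) - 1494 = -46200 - 1494 = -47694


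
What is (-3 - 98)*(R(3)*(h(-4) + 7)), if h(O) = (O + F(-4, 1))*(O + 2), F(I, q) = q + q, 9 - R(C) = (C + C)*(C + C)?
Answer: 29997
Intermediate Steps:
R(C) = 9 - 4*C² (R(C) = 9 - (C + C)*(C + C) = 9 - 2*C*2*C = 9 - 4*C²)
F(I, q) = 2*q
h(O) = (2 + O)² (h(O) = (O + 2*1)*(O + 2) = (O + 2)*(2 + O) = (2 + O)*(2 + O) = (2 + O)²)
(-3 - 98)*(R(3)*(h(-4) + 7)) = (-3 - 98)*((9 - 4*3²)*((4 + (-4)² + 4*(-4)) + 7)) = -101*(9 - 4*9)*((4 + 16 - 16) + 7) = -101*(9 - 36)*(4 + 7) = -(-2727)*11 = -101*(-297) = 29997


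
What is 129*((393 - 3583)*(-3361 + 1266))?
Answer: 862113450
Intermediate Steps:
129*((393 - 3583)*(-3361 + 1266)) = 129*(-3190*(-2095)) = 129*6683050 = 862113450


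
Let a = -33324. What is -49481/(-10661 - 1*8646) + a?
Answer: -643336987/19307 ≈ -33321.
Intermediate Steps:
-49481/(-10661 - 1*8646) + a = -49481/(-10661 - 1*8646) - 33324 = -49481/(-10661 - 8646) - 33324 = -49481/(-19307) - 33324 = -49481*(-1/19307) - 33324 = 49481/19307 - 33324 = -643336987/19307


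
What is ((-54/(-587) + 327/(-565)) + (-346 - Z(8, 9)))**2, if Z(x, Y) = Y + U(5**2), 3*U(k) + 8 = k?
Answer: 129121661629090729/989955351225 ≈ 1.3043e+5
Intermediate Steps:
U(k) = -8/3 + k/3
Z(x, Y) = 17/3 + Y (Z(x, Y) = Y + (-8/3 + (1/3)*5**2) = Y + (-8/3 + (1/3)*25) = Y + (-8/3 + 25/3) = Y + 17/3 = 17/3 + Y)
((-54/(-587) + 327/(-565)) + (-346 - Z(8, 9)))**2 = ((-54/(-587) + 327/(-565)) + (-346 - (17/3 + 9)))**2 = ((-54*(-1/587) + 327*(-1/565)) + (-346 - 1*44/3))**2 = ((54/587 - 327/565) + (-346 - 44/3))**2 = (-161439/331655 - 1082/3)**2 = (-359335027/994965)**2 = 129121661629090729/989955351225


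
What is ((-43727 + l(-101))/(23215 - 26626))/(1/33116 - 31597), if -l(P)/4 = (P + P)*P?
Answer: -592941980/509879326023 ≈ -0.0011629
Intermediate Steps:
l(P) = -8*P² (l(P) = -4*(P + P)*P = -4*2*P*P = -8*P²)
((-43727 + l(-101))/(23215 - 26626))/(1/33116 - 31597) = ((-43727 - 8*(-101)²)/(23215 - 26626))/(1/33116 - 31597) = ((-43727 - 8*10201)/(-3411))/(1/33116 - 31597) = ((-43727 - 81608)*(-1/3411))/(-1046366251/33116) = -125335*(-1/3411)*(-33116/1046366251) = (125335/3411)*(-33116/1046366251) = -592941980/509879326023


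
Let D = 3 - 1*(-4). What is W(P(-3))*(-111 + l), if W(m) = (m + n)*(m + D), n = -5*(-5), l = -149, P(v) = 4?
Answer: -82940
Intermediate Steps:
D = 7 (D = 3 + 4 = 7)
n = 25
W(m) = (7 + m)*(25 + m) (W(m) = (m + 25)*(m + 7) = (25 + m)*(7 + m) = (7 + m)*(25 + m))
W(P(-3))*(-111 + l) = (175 + 4**2 + 32*4)*(-111 - 149) = (175 + 16 + 128)*(-260) = 319*(-260) = -82940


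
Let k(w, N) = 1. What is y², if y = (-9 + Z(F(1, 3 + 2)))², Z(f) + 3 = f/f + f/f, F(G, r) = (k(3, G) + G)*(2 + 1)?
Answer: 10000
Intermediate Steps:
F(G, r) = 3 + 3*G (F(G, r) = (1 + G)*(2 + 1) = (1 + G)*3 = 3 + 3*G)
Z(f) = -1 (Z(f) = -3 + (f/f + f/f) = -3 + (1 + 1) = -3 + 2 = -1)
y = 100 (y = (-9 - 1)² = (-10)² = 100)
y² = 100² = 10000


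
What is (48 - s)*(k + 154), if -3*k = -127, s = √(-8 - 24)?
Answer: 9424 - 2356*I*√2/3 ≈ 9424.0 - 1110.6*I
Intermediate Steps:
s = 4*I*√2 (s = √(-32) = 4*I*√2 ≈ 5.6569*I)
k = 127/3 (k = -⅓*(-127) = 127/3 ≈ 42.333)
(48 - s)*(k + 154) = (48 - 4*I*√2)*(127/3 + 154) = (48 - 4*I*√2)*(589/3) = 9424 - 2356*I*√2/3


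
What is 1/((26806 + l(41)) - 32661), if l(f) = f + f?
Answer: -1/5773 ≈ -0.00017322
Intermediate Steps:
l(f) = 2*f
1/((26806 + l(41)) - 32661) = 1/((26806 + 2*41) - 32661) = 1/((26806 + 82) - 32661) = 1/(26888 - 32661) = 1/(-5773) = -1/5773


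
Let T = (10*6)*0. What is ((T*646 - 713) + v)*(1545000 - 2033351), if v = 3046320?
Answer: -1487325224057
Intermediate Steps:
T = 0 (T = 60*0 = 0)
((T*646 - 713) + v)*(1545000 - 2033351) = ((0*646 - 713) + 3046320)*(1545000 - 2033351) = ((0 - 713) + 3046320)*(-488351) = (-713 + 3046320)*(-488351) = 3045607*(-488351) = -1487325224057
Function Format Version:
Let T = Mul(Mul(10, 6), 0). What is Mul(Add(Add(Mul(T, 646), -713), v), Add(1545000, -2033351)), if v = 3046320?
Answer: -1487325224057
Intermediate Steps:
T = 0 (T = Mul(60, 0) = 0)
Mul(Add(Add(Mul(T, 646), -713), v), Add(1545000, -2033351)) = Mul(Add(Add(Mul(0, 646), -713), 3046320), Add(1545000, -2033351)) = Mul(Add(Add(0, -713), 3046320), -488351) = Mul(Add(-713, 3046320), -488351) = Mul(3045607, -488351) = -1487325224057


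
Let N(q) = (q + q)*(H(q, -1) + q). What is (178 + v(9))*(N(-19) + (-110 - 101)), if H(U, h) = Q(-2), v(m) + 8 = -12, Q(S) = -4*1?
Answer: 104754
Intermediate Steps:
Q(S) = -4
v(m) = -20 (v(m) = -8 - 12 = -20)
H(U, h) = -4
N(q) = 2*q*(-4 + q) (N(q) = (q + q)*(-4 + q) = (2*q)*(-4 + q) = 2*q*(-4 + q))
(178 + v(9))*(N(-19) + (-110 - 101)) = (178 - 20)*(2*(-19)*(-4 - 19) + (-110 - 101)) = 158*(2*(-19)*(-23) - 211) = 158*(874 - 211) = 158*663 = 104754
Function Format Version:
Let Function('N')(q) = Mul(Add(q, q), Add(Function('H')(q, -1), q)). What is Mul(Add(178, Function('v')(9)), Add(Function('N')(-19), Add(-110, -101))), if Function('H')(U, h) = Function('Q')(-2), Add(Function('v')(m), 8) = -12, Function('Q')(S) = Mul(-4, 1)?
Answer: 104754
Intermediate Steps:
Function('Q')(S) = -4
Function('v')(m) = -20 (Function('v')(m) = Add(-8, -12) = -20)
Function('H')(U, h) = -4
Function('N')(q) = Mul(2, q, Add(-4, q)) (Function('N')(q) = Mul(Add(q, q), Add(-4, q)) = Mul(Mul(2, q), Add(-4, q)) = Mul(2, q, Add(-4, q)))
Mul(Add(178, Function('v')(9)), Add(Function('N')(-19), Add(-110, -101))) = Mul(Add(178, -20), Add(Mul(2, -19, Add(-4, -19)), Add(-110, -101))) = Mul(158, Add(Mul(2, -19, -23), -211)) = Mul(158, Add(874, -211)) = Mul(158, 663) = 104754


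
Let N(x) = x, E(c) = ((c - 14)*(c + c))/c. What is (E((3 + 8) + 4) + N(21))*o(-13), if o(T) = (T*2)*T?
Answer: 7774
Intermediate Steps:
o(T) = 2*T² (o(T) = (2*T)*T = 2*T²)
E(c) = -28 + 2*c (E(c) = ((-14 + c)*(2*c))/c = (2*c*(-14 + c))/c = -28 + 2*c)
(E((3 + 8) + 4) + N(21))*o(-13) = ((-28 + 2*((3 + 8) + 4)) + 21)*(2*(-13)²) = ((-28 + 2*(11 + 4)) + 21)*(2*169) = ((-28 + 2*15) + 21)*338 = ((-28 + 30) + 21)*338 = (2 + 21)*338 = 23*338 = 7774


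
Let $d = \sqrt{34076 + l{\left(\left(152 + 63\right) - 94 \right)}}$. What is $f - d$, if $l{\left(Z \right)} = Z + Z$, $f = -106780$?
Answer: $-106780 - \sqrt{34318} \approx -1.0697 \cdot 10^{5}$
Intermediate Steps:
$l{\left(Z \right)} = 2 Z$
$d = \sqrt{34318}$ ($d = \sqrt{34076 + 2 \left(\left(152 + 63\right) - 94\right)} = \sqrt{34076 + 2 \left(215 - 94\right)} = \sqrt{34076 + 2 \cdot 121} = \sqrt{34076 + 242} = \sqrt{34318} \approx 185.25$)
$f - d = -106780 - \sqrt{34318}$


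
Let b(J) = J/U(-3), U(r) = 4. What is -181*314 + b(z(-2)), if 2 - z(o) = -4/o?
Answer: -56834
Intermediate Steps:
z(o) = 2 + 4/o (z(o) = 2 - (-4)/o = 2 + 4/o)
b(J) = J/4
-181*314 + b(z(-2)) = -181*314 + (2 + 4/(-2))/4 = -56834 + (2 + 4*(-½))/4 = -56834 + (2 - 2)/4 = -56834 + (¼)*0 = -56834 + 0 = -56834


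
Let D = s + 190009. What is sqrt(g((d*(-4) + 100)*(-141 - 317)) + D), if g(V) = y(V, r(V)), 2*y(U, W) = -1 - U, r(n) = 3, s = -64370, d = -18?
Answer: sqrt(660106)/2 ≈ 406.23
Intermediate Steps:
D = 125639 (D = -64370 + 190009 = 125639)
y(U, W) = -1/2 - U/2 (y(U, W) = (-1 - U)/2 = -1/2 - U/2)
g(V) = -1/2 - V/2
sqrt(g((d*(-4) + 100)*(-141 - 317)) + D) = sqrt((-1/2 - (-18*(-4) + 100)*(-141 - 317)/2) + 125639) = sqrt((-1/2 - (72 + 100)*(-458)/2) + 125639) = sqrt((-1/2 - 86*(-458)) + 125639) = sqrt((-1/2 - 1/2*(-78776)) + 125639) = sqrt((-1/2 + 39388) + 125639) = sqrt(78775/2 + 125639) = sqrt(330053/2) = sqrt(660106)/2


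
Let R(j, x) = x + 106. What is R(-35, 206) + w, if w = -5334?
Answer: -5022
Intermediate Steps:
R(j, x) = 106 + x
R(-35, 206) + w = (106 + 206) - 5334 = 312 - 5334 = -5022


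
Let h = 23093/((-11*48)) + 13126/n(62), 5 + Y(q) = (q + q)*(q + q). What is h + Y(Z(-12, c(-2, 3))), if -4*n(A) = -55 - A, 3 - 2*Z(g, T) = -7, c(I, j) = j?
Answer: 10296317/20592 ≈ 500.02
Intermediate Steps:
Z(g, T) = 5 (Z(g, T) = 3/2 - ½*(-7) = 3/2 + 7/2 = 5)
n(A) = 55/4 + A/4 (n(A) = -(-55 - A)/4 = 55/4 + A/4)
Y(q) = -5 + 4*q² (Y(q) = -5 + (q + q)*(q + q) = -5 + (2*q)*(2*q) = -5 + 4*q²)
h = 8340077/20592 (h = 23093/((-11*48)) + 13126/(55/4 + (¼)*62) = 23093/(-528) + 13126/(55/4 + 31/2) = 23093*(-1/528) + 13126/(117/4) = -23093/528 + 13126*(4/117) = -23093/528 + 52504/117 = 8340077/20592 ≈ 405.02)
h + Y(Z(-12, c(-2, 3))) = 8340077/20592 + (-5 + 4*5²) = 8340077/20592 + (-5 + 4*25) = 8340077/20592 + (-5 + 100) = 8340077/20592 + 95 = 10296317/20592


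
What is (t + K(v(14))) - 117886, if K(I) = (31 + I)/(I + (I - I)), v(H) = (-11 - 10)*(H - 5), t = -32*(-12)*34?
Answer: -19812712/189 ≈ -1.0483e+5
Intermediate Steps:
t = 13056 (t = 384*34 = 13056)
v(H) = 105 - 21*H (v(H) = -21*(-5 + H) = 105 - 21*H)
K(I) = (31 + I)/I (K(I) = (31 + I)/(I + 0) = (31 + I)/I)
(t + K(v(14))) - 117886 = (13056 + (31 + (105 - 21*14))/(105 - 21*14)) - 117886 = (13056 + (31 + (105 - 294))/(105 - 294)) - 117886 = (13056 + (31 - 189)/(-189)) - 117886 = (13056 - 1/189*(-158)) - 117886 = (13056 + 158/189) - 117886 = 2467742/189 - 117886 = -19812712/189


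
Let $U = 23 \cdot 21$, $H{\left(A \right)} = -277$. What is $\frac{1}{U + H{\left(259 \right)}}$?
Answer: $\frac{1}{206} \approx 0.0048544$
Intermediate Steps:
$U = 483$
$\frac{1}{U + H{\left(259 \right)}} = \frac{1}{483 - 277} = \frac{1}{206}$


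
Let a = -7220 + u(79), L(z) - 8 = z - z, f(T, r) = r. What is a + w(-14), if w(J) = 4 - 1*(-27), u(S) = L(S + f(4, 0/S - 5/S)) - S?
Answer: -7260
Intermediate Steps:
L(z) = 8 (L(z) = 8 + (z - z) = 8 + 0 = 8)
u(S) = 8 - S
w(J) = 31 (w(J) = 4 + 27 = 31)
a = -7291 (a = -7220 + (8 - 1*79) = -7220 + (8 - 79) = -7220 - 71 = -7291)
a + w(-14) = -7291 + 31 = -7260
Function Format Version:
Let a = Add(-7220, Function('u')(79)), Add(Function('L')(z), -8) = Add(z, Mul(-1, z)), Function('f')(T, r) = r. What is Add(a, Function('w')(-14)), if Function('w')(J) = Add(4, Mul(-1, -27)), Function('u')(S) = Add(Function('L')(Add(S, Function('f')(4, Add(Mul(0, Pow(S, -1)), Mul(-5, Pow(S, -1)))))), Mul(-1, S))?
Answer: -7260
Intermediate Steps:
Function('L')(z) = 8 (Function('L')(z) = Add(8, Add(z, Mul(-1, z))) = Add(8, 0) = 8)
Function('u')(S) = Add(8, Mul(-1, S))
Function('w')(J) = 31 (Function('w')(J) = Add(4, 27) = 31)
a = -7291 (a = Add(-7220, Add(8, Mul(-1, 79))) = Add(-7220, Add(8, -79)) = Add(-7220, -71) = -7291)
Add(a, Function('w')(-14)) = Add(-7291, 31) = -7260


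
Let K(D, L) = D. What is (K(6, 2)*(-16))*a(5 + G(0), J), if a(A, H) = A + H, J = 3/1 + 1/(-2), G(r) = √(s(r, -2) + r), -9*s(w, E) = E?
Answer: -720 - 32*√2 ≈ -765.25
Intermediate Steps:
s(w, E) = -E/9
G(r) = √(2/9 + r) (G(r) = √(-⅑*(-2) + r) = √(2/9 + r))
J = 5/2 (J = 3*1 + 1*(-½) = 3 - ½ = 5/2 ≈ 2.5000)
(K(6, 2)*(-16))*a(5 + G(0), J) = (6*(-16))*((5 + √(2 + 9*0)/3) + 5/2) = -96*((5 + √(2 + 0)/3) + 5/2) = -96*((5 + √2/3) + 5/2) = -96*(15/2 + √2/3) = -720 - 32*√2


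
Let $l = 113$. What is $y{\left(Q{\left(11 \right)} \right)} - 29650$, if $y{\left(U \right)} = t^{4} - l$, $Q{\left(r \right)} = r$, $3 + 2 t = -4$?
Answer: $- \frac{473807}{16} \approx -29613.0$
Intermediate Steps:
$t = - \frac{7}{2}$ ($t = - \frac{3}{2} + \frac{1}{2} \left(-4\right) = - \frac{3}{2} - 2 = - \frac{7}{2} \approx -3.5$)
$y{\left(U \right)} = \frac{593}{16}$ ($y{\left(U \right)} = \left(- \frac{7}{2}\right)^{4} - 113 = \frac{2401}{16} - 113 = \frac{593}{16}$)
$y{\left(Q{\left(11 \right)} \right)} - 29650 = \frac{593}{16} - 29650 = - \frac{473807}{16}$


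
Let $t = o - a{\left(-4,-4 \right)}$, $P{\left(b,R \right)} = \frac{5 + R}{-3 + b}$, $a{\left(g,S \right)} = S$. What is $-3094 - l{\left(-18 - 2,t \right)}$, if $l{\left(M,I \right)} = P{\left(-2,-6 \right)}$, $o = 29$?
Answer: $- \frac{15471}{5} \approx -3094.2$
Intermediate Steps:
$P{\left(b,R \right)} = \frac{5 + R}{-3 + b}$
$t = 33$ ($t = 29 - -4 = 29 + 4 = 33$)
$l{\left(M,I \right)} = \frac{1}{5}$ ($l{\left(M,I \right)} = \frac{5 - 6}{-3 - 2} = \frac{1}{-5} \left(-1\right) = \left(- \frac{1}{5}\right) \left(-1\right) = \frac{1}{5}$)
$-3094 - l{\left(-18 - 2,t \right)} = -3094 - \frac{1}{5} = - \frac{15471}{5}$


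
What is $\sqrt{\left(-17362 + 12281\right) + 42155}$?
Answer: $\sqrt{37074} \approx 192.55$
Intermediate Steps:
$\sqrt{\left(-17362 + 12281\right) + 42155} = \sqrt{-5081 + 42155} = \sqrt{37074}$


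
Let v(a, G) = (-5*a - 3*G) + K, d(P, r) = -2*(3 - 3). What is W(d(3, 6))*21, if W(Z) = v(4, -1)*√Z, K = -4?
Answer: 0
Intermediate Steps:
d(P, r) = 0 (d(P, r) = -2*0 = 0)
v(a, G) = -4 - 5*a - 3*G (v(a, G) = (-5*a - 3*G) - 4 = -4 - 5*a - 3*G)
W(Z) = -21*√Z (W(Z) = (-4 - 5*4 - 3*(-1))*√Z = (-4 - 20 + 3)*√Z = -21*√Z)
W(d(3, 6))*21 = -21*√0*21 = -21*0*21 = 0*21 = 0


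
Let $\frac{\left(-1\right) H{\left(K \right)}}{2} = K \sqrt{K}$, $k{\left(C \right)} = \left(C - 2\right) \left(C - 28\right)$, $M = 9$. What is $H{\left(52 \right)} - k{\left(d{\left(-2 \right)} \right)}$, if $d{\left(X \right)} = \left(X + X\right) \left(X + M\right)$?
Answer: $-1680 - 208 \sqrt{13} \approx -2430.0$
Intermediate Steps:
$d{\left(X \right)} = 2 X \left(9 + X\right)$ ($d{\left(X \right)} = \left(X + X\right) \left(X + 9\right) = 2 X \left(9 + X\right)$)
$k{\left(C \right)} = \left(-28 + C\right) \left(-2 + C\right)$ ($k{\left(C \right)} = \left(-2 + C\right) \left(-28 + C\right) = \left(-28 + C\right) \left(-2 + C\right)$)
$H{\left(K \right)} = - 2 K^{\frac{3}{2}}$ ($H{\left(K \right)} = - 2 K \sqrt{K} = - 2 K^{\frac{3}{2}}$)
$H{\left(52 \right)} - k{\left(d{\left(-2 \right)} \right)} = - 2 \cdot 52^{\frac{3}{2}} - \left(56 + \left(2 \left(-2\right) \left(9 - 2\right)\right)^{2} - 30 \cdot 2 \left(-2\right) \left(9 - 2\right)\right) = - 2 \cdot 104 \sqrt{13} - \left(56 + \left(2 \left(-2\right) 7\right)^{2} - 30 \cdot 2 \left(-2\right) 7\right) = - 208 \sqrt{13} - \left(56 + \left(-28\right)^{2} - -840\right) = - 208 \sqrt{13} - \left(56 + 784 + 840\right) = - 208 \sqrt{13} - 1680 = -1680 - 208 \sqrt{13}$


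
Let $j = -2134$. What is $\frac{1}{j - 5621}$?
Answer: $- \frac{1}{7755} \approx -0.00012895$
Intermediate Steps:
$\frac{1}{j - 5621} = \frac{1}{-2134 - 5621} = \frac{1}{-7755} = - \frac{1}{7755}$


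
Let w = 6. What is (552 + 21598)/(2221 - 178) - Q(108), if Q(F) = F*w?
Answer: -1301714/2043 ≈ -637.16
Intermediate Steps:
Q(F) = 6*F (Q(F) = F*6 = 6*F)
(552 + 21598)/(2221 - 178) - Q(108) = (552 + 21598)/(2221 - 178) - 6*108 = 22150/2043 - 1*648 = 22150*(1/2043) - 648 = 22150/2043 - 648 = -1301714/2043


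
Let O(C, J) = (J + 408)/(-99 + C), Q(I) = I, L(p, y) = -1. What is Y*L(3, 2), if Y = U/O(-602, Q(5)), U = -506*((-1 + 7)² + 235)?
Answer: -96125326/413 ≈ -2.3275e+5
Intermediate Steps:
O(C, J) = (408 + J)/(-99 + C)
U = -137126 (U = -506*(6² + 235) = -506*(36 + 235) = -506*271 = -137126)
Y = 96125326/413 (Y = -137126*(-99 - 602)/(408 + 5) = -137126/(413/(-701)) = -137126/((-1/701*413)) = -137126/(-413/701) = -137126*(-701/413) = 96125326/413 ≈ 2.3275e+5)
Y*L(3, 2) = (96125326/413)*(-1) = -96125326/413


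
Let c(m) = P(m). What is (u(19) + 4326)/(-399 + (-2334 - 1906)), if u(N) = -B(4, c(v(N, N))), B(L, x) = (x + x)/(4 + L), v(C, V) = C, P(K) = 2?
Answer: -8651/9278 ≈ -0.93242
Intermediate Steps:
c(m) = 2
B(L, x) = 2*x/(4 + L) (B(L, x) = (2*x)/(4 + L) = 2*x/(4 + L))
u(N) = -½ (u(N) = -2*2/(4 + 4) = -2*2/8 = -1*½ = -½)
(u(19) + 4326)/(-399 + (-2334 - 1906)) = (-½ + 4326)/(-399 + (-2334 - 1906)) = 8651/(2*(-399 - 4240)) = (8651/2)/(-4639) = (8651/2)*(-1/4639) = -8651/9278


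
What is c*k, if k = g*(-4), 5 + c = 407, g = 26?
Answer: -41808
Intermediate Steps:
c = 402 (c = -5 + 407 = 402)
k = -104 (k = 26*(-4) = -104)
c*k = 402*(-104) = -41808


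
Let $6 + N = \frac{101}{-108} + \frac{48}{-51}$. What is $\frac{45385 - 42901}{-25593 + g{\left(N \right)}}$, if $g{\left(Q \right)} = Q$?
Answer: $- \frac{4560624}{47003209} \approx -0.097028$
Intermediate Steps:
$N = - \frac{14461}{1836}$ ($N = -6 + \left(\frac{101}{-108} + \frac{48}{-51}\right) = -6 + \left(101 \left(- \frac{1}{108}\right) + 48 \left(- \frac{1}{51}\right)\right) = -6 - \frac{3445}{1836} = - \frac{14461}{1836} \approx -7.8764$)
$\frac{45385 - 42901}{-25593 + g{\left(N \right)}} = \frac{45385 - 42901}{-25593 - \frac{14461}{1836}} = \frac{2484}{- \frac{47003209}{1836}} = 2484 \left(- \frac{1836}{47003209}\right) = - \frac{4560624}{47003209}$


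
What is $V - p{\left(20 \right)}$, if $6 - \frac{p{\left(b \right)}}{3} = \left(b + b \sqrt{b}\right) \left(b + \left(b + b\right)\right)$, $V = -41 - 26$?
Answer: $3515 + 7200 \sqrt{5} \approx 19615.0$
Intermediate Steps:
$V = -67$ ($V = -41 - 26 = -67$)
$p{\left(b \right)} = 18 - 9 b \left(b + b^{\frac{3}{2}}\right)$ ($p{\left(b \right)} = 18 - 3 \left(b + b \sqrt{b}\right) \left(b + \left(b + b\right)\right) = 18 - 3 \left(b + b^{\frac{3}{2}}\right) \left(b + 2 b\right) = 18 - 3 \left(b + b^{\frac{3}{2}}\right) 3 b = 18 - 3 \cdot 3 b \left(b + b^{\frac{3}{2}}\right) = 18 - 9 b \left(b + b^{\frac{3}{2}}\right)$)
$V - p{\left(20 \right)} = -67 - \left(18 - 9 \cdot 20^{2} - 9 \cdot 20^{\frac{5}{2}}\right) = -67 - \left(18 - 3600 - 9 \cdot 800 \sqrt{5}\right) = -67 - \left(18 - 3600 - 7200 \sqrt{5}\right) = -67 - \left(-3582 - 7200 \sqrt{5}\right) = -67 + \left(3582 + 7200 \sqrt{5}\right) = 3515 + 7200 \sqrt{5}$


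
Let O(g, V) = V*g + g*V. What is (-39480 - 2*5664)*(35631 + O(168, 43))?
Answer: -2544413832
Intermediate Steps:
O(g, V) = 2*V*g (O(g, V) = V*g + V*g = 2*V*g)
(-39480 - 2*5664)*(35631 + O(168, 43)) = (-39480 - 2*5664)*(35631 + 2*43*168) = (-39480 - 11328)*(35631 + 14448) = -50808*50079 = -2544413832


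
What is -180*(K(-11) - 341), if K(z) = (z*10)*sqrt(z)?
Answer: 61380 + 19800*I*sqrt(11) ≈ 61380.0 + 65669.0*I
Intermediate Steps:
K(z) = 10*z**(3/2) (K(z) = (10*z)*sqrt(z) = 10*z**(3/2))
-180*(K(-11) - 341) = -180*(10*(-11)**(3/2) - 341) = -180*(10*(-11*I*sqrt(11)) - 341) = -180*(-110*I*sqrt(11) - 341) = -180*(-341 - 110*I*sqrt(11)) = 61380 + 19800*I*sqrt(11)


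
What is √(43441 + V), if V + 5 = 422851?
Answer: √466287 ≈ 682.85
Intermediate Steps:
V = 422846 (V = -5 + 422851 = 422846)
√(43441 + V) = √(43441 + 422846) = √466287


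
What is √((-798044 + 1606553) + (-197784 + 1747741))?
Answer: √2358466 ≈ 1535.7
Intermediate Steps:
√((-798044 + 1606553) + (-197784 + 1747741)) = √(808509 + 1549957) = √2358466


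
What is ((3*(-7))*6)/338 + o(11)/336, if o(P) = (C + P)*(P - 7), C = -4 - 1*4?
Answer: -1595/4732 ≈ -0.33707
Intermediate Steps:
C = -8 (C = -4 - 4 = -8)
o(P) = (-8 + P)*(-7 + P) (o(P) = (-8 + P)*(P - 7) = (-8 + P)*(-7 + P))
((3*(-7))*6)/338 + o(11)/336 = ((3*(-7))*6)/338 + (56 + 11² - 15*11)/336 = -21*6*(1/338) + (56 + 121 - 165)*(1/336) = -126*1/338 + 12*(1/336) = -63/169 + 1/28 = -1595/4732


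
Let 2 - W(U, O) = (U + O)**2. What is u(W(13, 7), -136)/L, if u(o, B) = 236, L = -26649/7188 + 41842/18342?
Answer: -5185796976/31339277 ≈ -165.47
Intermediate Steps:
L = -31339277/21973716 (L = -26649*1/7188 + 41842*(1/18342) = -8883/2396 + 20921/9171 = -31339277/21973716 ≈ -1.4262)
W(U, O) = 2 - (O + U)**2 (W(U, O) = 2 - (U + O)**2 = 2 - (O + U)**2)
u(W(13, 7), -136)/L = 236/(-31339277/21973716) = 236*(-21973716/31339277) = -5185796976/31339277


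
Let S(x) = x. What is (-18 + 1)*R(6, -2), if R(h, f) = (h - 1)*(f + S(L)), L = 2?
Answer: 0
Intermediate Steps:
R(h, f) = (-1 + h)*(2 + f) (R(h, f) = (h - 1)*(f + 2) = (-1 + h)*(2 + f))
(-18 + 1)*R(6, -2) = (-18 + 1)*(-2 - 1*(-2) + 2*6 - 2*6) = -17*(-2 + 2 + 12 - 12) = -17*0 = 0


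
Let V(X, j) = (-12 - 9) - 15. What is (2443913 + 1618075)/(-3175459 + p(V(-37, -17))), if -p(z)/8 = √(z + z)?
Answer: -12898676352492/10083539865289 + 194975424*I*√2/10083539865289 ≈ -1.2792 + 2.7345e-5*I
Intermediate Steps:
V(X, j) = -36 (V(X, j) = -21 - 15 = -36)
p(z) = -8*√2*√z (p(z) = -8*√(z + z) = -8*√2*√z)
(2443913 + 1618075)/(-3175459 + p(V(-37, -17))) = (2443913 + 1618075)/(-3175459 - 8*√2*√(-36)) = 4061988/(-3175459 - 8*√2*6*I) = 4061988/(-3175459 - 48*I*√2)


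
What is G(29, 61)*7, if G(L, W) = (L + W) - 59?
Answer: 217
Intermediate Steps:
G(L, W) = -59 + L + W
G(29, 61)*7 = (-59 + 29 + 61)*7 = 31*7 = 217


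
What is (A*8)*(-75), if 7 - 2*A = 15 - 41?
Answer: -9900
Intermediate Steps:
A = 33/2 (A = 7/2 - (15 - 41)/2 = 7/2 - 1/2*(-26) = 7/2 + 13 = 33/2 ≈ 16.500)
(A*8)*(-75) = ((33/2)*8)*(-75) = 132*(-75) = -9900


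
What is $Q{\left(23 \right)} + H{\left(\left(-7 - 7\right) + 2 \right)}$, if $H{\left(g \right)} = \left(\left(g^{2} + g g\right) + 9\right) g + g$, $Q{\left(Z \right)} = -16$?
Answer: $-3592$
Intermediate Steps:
$H{\left(g \right)} = g + g \left(9 + 2 g^{2}\right)$ ($H{\left(g \right)} = \left(\left(g^{2} + g^{2}\right) + 9\right) g + g = \left(2 g^{2} + 9\right) g + g = \left(9 + 2 g^{2}\right) g + g = g \left(9 + 2 g^{2}\right) + g = g + g \left(9 + 2 g^{2}\right)$)
$Q{\left(23 \right)} + H{\left(\left(-7 - 7\right) + 2 \right)} = -16 + 2 \left(\left(-7 - 7\right) + 2\right) \left(5 + \left(\left(-7 - 7\right) + 2\right)^{2}\right) = -16 + 2 \left(-14 + 2\right) \left(5 + \left(-14 + 2\right)^{2}\right) = -16 + 2 \left(-12\right) \left(5 + \left(-12\right)^{2}\right) = -16 + 2 \left(-12\right) \left(5 + 144\right) = -16 + 2 \left(-12\right) 149 = -16 - 3576 = -3592$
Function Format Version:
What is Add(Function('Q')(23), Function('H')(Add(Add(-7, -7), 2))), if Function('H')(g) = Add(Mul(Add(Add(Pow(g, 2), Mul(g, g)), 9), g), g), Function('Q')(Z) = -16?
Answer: -3592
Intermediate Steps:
Function('H')(g) = Add(g, Mul(g, Add(9, Mul(2, Pow(g, 2))))) (Function('H')(g) = Add(Mul(Add(Add(Pow(g, 2), Pow(g, 2)), 9), g), g) = Add(Mul(Add(Mul(2, Pow(g, 2)), 9), g), g) = Add(Mul(Add(9, Mul(2, Pow(g, 2))), g), g) = Add(Mul(g, Add(9, Mul(2, Pow(g, 2)))), g) = Add(g, Mul(g, Add(9, Mul(2, Pow(g, 2))))))
Add(Function('Q')(23), Function('H')(Add(Add(-7, -7), 2))) = Add(-16, Mul(2, Add(Add(-7, -7), 2), Add(5, Pow(Add(Add(-7, -7), 2), 2)))) = Add(-16, Mul(2, Add(-14, 2), Add(5, Pow(Add(-14, 2), 2)))) = Add(-16, Mul(2, -12, Add(5, Pow(-12, 2)))) = Add(-16, Mul(2, -12, Add(5, 144))) = Add(-16, Mul(2, -12, 149)) = Add(-16, -3576) = -3592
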